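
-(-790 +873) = -83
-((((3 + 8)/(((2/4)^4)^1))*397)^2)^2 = -23834865102665875456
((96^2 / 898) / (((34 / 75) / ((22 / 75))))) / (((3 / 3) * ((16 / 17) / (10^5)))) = 316800000 / 449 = 705567.93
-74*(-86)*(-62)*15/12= -493210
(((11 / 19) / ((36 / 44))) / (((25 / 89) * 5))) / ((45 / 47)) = 506143 / 961875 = 0.53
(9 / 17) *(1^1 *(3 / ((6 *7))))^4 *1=9 / 653072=0.00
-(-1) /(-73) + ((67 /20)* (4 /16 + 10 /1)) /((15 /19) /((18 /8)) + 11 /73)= 834242531 /12188080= 68.45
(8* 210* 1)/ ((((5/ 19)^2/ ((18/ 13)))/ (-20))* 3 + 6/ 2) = 14555520/ 25927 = 561.40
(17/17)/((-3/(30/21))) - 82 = -1732/21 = -82.48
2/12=1/6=0.17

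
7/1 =7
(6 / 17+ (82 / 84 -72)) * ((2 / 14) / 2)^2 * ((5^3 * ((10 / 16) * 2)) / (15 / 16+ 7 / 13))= -38.17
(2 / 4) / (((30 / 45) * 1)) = 3 / 4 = 0.75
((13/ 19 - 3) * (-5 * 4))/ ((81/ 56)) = 49280/ 1539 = 32.02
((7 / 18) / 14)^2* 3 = 1 / 432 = 0.00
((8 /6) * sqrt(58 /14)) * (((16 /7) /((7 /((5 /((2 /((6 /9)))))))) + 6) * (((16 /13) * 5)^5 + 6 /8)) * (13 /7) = 970015227046 * sqrt(203) /47474973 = 291113.16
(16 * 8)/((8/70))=1120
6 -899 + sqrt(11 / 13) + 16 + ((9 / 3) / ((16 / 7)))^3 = -3582931 / 4096 + sqrt(143) / 13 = -873.82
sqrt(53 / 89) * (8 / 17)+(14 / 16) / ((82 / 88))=8 * sqrt(4717) / 1513+77 / 82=1.30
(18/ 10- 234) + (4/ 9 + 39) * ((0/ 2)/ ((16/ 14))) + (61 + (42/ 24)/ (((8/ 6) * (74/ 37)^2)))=-54679/ 320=-170.87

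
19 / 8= 2.38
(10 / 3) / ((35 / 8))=16 / 21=0.76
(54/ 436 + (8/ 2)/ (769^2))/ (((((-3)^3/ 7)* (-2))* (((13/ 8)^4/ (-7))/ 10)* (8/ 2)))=-2002978127360/ 49706862456303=-0.04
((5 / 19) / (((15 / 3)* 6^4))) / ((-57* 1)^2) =1 / 80003376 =0.00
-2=-2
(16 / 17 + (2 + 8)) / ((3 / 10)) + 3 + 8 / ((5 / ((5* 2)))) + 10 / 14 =6686 / 119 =56.18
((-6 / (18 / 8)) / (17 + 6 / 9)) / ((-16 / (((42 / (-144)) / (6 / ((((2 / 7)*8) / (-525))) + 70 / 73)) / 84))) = 0.00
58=58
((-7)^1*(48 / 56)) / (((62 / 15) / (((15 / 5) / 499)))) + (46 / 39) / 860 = -1908163 / 259415130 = -0.01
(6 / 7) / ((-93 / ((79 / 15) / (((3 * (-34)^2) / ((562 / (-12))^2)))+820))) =-1541868319 / 203190120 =-7.59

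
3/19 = 0.16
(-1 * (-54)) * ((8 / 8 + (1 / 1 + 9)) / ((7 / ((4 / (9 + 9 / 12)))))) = 3168 / 91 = 34.81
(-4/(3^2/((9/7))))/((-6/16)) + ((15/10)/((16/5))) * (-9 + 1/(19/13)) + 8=35915/6384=5.63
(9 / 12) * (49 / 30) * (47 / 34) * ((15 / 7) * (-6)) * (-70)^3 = 126952875 / 17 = 7467816.18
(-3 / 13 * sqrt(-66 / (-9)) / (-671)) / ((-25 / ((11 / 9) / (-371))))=sqrt(66) / 66195675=0.00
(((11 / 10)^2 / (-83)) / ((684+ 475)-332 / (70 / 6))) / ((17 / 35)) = -5929 / 223327436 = -0.00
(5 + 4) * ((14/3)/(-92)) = -21/46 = -0.46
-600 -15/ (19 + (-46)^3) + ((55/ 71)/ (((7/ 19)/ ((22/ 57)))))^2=-14407069893365/ 24038174853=-599.34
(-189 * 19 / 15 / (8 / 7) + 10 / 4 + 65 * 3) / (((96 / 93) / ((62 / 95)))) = -460319 / 60800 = -7.57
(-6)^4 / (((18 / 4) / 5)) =1440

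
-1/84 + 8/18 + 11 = 2881/252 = 11.43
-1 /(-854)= 0.00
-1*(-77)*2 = 154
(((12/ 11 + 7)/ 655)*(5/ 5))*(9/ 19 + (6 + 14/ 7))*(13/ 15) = 186277/ 2053425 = 0.09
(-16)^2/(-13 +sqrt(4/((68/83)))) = -28288/1395 - 128 * sqrt(1411)/1395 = -23.72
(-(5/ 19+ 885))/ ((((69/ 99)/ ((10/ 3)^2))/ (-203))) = 3755906000/ 1311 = 2864916.86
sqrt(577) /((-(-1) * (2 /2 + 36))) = sqrt(577) /37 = 0.65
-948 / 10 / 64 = -237 / 160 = -1.48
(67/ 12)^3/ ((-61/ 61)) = -300763/ 1728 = -174.05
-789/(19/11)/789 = -11/19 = -0.58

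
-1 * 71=-71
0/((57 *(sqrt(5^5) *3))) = 0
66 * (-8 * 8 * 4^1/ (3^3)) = -5632/ 9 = -625.78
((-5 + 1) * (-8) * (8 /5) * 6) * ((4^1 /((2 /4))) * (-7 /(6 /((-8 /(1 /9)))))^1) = 1032192 /5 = 206438.40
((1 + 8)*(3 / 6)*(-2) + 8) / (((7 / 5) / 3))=-2.14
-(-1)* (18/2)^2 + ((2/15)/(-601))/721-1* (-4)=552484273/6499815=85.00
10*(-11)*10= -1100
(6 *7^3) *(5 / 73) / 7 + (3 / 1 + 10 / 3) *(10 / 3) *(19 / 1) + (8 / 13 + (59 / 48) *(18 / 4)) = 116812109 / 273312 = 427.39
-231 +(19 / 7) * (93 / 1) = 150 / 7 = 21.43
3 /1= 3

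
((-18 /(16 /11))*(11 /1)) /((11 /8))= -99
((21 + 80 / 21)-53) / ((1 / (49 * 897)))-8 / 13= -16107736 / 13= -1239056.62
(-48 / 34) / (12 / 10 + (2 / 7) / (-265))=-5565 / 4726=-1.18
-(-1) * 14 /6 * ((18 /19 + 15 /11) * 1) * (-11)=-1127 /19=-59.32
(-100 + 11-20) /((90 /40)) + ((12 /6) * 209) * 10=37184 /9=4131.56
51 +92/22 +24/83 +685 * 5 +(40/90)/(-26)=371785564/106821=3480.45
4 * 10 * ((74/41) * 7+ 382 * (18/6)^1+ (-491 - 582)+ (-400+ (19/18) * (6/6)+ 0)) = -4624460/369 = -12532.41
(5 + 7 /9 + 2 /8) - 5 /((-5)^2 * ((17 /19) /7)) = 13657 /3060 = 4.46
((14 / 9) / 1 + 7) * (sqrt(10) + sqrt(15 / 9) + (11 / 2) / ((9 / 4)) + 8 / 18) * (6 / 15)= 154 * sqrt(15) / 135 + 4004 / 405 + 154 * sqrt(10) / 45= 25.13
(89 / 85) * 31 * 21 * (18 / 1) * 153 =9386118 / 5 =1877223.60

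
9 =9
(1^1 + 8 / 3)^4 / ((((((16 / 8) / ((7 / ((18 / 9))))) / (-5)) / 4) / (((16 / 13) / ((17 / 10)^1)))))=-4580.17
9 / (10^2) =9 / 100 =0.09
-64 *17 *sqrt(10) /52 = -272 *sqrt(10) /13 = -66.16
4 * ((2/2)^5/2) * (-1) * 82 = -164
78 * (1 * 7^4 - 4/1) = 186966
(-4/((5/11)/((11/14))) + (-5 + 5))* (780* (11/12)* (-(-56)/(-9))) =276848/9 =30760.89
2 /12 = 1 /6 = 0.17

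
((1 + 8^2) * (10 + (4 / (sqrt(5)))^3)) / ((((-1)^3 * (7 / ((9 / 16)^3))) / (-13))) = 123201 * sqrt(5) / 2240 + 3080025 / 14336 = 337.83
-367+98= -269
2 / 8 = 1 / 4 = 0.25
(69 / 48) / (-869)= -23 / 13904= -0.00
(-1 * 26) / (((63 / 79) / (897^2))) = -183629654 / 7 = -26232807.71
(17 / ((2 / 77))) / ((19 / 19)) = 1309 / 2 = 654.50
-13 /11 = -1.18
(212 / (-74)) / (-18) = 53 / 333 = 0.16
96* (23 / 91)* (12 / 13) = 26496 / 1183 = 22.40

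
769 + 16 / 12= 2311 / 3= 770.33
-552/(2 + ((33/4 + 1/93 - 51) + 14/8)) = 25668/1813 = 14.16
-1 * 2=-2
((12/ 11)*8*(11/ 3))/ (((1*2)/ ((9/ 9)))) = 16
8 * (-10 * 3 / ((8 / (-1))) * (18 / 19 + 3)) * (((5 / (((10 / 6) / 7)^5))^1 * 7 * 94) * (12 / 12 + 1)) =96744184488 / 95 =1018359836.72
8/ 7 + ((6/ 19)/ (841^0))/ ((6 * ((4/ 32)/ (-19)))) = -48/ 7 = -6.86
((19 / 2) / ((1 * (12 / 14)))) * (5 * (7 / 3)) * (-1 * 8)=-9310 / 9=-1034.44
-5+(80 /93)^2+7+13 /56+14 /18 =1816237 /484344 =3.75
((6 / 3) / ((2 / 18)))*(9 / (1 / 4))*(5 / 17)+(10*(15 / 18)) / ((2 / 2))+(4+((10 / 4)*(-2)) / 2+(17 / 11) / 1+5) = 232217 / 1122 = 206.97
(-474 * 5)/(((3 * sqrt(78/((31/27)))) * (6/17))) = -6715 * sqrt(806)/702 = -271.57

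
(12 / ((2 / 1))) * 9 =54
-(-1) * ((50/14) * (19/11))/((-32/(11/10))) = -95/448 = -0.21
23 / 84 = 0.27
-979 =-979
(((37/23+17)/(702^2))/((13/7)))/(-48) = -749/1768180752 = -0.00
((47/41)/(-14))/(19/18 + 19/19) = -423/10619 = -0.04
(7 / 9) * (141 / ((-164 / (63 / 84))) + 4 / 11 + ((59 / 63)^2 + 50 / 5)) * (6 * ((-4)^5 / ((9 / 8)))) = -45008.10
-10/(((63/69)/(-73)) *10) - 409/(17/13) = -83114/357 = -232.81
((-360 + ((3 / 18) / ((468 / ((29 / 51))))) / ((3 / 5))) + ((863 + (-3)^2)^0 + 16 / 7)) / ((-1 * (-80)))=-1072770113 / 240589440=-4.46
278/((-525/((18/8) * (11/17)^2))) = -50457/101150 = -0.50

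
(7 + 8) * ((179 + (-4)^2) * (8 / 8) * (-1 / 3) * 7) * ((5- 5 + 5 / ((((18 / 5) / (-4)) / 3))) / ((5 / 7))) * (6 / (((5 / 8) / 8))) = 12230400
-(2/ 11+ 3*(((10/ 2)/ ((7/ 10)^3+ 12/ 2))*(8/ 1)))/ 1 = -1332686/ 69773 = -19.10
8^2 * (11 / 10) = 352 / 5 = 70.40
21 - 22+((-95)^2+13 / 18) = 162445 / 18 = 9024.72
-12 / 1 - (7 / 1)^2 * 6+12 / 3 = -302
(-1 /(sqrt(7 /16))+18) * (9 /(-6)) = -27+6 * sqrt(7) /7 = -24.73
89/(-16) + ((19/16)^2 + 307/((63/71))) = 5513063/16128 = 341.83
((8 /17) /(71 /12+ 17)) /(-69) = -0.00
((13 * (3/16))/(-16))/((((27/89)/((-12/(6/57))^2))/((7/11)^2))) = -20466173/7744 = -2642.84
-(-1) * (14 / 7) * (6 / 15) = 0.80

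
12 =12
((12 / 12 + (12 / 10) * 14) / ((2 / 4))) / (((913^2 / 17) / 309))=0.22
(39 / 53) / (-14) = -39 / 742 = -0.05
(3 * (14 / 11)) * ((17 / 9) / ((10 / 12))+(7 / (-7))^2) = 12.47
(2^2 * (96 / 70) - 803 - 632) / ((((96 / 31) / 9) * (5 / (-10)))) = 8309.05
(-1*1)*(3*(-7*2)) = 42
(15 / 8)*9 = 135 / 8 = 16.88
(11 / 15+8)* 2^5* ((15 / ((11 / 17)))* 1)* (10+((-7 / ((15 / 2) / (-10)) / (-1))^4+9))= 43912520480 / 891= 49284534.77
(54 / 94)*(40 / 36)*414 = 12420 / 47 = 264.26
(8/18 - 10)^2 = 91.31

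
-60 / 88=-15 / 22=-0.68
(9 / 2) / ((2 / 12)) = 27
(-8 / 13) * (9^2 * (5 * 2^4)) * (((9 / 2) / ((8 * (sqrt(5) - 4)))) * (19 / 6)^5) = 37141485 * sqrt(5) / 572+37141485 / 143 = 404924.52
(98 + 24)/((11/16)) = 1952/11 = 177.45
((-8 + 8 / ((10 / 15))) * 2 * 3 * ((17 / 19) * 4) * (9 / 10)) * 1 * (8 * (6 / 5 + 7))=2408832 / 475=5071.23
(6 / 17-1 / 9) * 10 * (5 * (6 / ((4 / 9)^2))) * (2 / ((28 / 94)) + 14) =3621375 / 476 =7607.93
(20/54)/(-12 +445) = 10/11691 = 0.00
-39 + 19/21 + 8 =-30.10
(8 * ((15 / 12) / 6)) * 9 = 15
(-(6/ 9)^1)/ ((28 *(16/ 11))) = -11/ 672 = -0.02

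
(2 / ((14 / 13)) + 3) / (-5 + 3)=-17 / 7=-2.43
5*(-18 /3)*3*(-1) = 90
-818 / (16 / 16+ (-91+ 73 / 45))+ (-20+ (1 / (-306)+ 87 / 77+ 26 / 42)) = -843226273 / 93706074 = -9.00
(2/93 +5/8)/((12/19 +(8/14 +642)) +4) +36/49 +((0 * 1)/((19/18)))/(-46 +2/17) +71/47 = 331308677291/147488799696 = 2.25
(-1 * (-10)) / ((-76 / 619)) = -3095 / 38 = -81.45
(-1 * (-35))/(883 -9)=35/874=0.04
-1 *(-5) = 5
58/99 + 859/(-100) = -79241/9900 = -8.00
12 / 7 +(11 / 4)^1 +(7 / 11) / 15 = 20821 / 4620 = 4.51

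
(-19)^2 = 361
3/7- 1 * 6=-39/7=-5.57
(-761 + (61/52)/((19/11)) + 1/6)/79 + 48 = 8986391/234156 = 38.38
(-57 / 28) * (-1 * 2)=57 / 14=4.07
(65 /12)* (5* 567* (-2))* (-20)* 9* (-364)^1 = -2012283000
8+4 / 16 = 33 / 4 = 8.25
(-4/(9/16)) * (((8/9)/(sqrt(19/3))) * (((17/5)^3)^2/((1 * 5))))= -12358435328 * sqrt(57)/120234375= -776.02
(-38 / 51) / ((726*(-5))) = 19 / 92565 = 0.00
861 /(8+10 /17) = 14637 /146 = 100.25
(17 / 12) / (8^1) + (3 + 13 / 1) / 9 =563 / 288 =1.95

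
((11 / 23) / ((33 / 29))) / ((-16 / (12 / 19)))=-29 / 1748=-0.02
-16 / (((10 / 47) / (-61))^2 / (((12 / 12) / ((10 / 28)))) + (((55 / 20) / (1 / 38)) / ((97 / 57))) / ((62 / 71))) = -11073038960704 / 48666817070329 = -0.23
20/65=4/13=0.31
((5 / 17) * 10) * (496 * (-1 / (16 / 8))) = -12400 / 17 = -729.41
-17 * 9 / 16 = -153 / 16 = -9.56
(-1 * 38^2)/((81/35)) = -50540/81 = -623.95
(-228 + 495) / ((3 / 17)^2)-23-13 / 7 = 179525 / 21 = 8548.81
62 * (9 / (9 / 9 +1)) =279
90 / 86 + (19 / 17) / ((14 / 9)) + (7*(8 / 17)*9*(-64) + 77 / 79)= -1531815853 / 808486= -1894.67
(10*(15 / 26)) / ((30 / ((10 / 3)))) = 25 / 39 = 0.64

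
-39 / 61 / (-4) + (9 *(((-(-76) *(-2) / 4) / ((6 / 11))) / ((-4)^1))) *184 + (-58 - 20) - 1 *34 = 7010159 / 244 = 28730.16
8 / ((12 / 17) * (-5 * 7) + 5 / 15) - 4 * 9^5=-293592036 / 1243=-236196.33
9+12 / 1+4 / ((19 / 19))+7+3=35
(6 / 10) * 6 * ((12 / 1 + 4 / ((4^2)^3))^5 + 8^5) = 2854506867193975173129 / 2814749767106560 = 1014124.56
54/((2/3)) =81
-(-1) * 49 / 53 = 49 / 53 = 0.92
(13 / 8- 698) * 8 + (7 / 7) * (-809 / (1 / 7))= -11234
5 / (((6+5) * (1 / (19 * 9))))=855 / 11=77.73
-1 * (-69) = 69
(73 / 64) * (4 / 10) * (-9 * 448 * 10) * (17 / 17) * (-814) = 14974344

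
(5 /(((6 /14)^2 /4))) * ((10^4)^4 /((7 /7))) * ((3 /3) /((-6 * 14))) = -350000000000000000 /27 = -12962962962962962.96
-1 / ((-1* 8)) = 1 / 8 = 0.12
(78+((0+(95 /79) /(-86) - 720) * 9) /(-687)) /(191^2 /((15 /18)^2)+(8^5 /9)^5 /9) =1807294699101825 /1469436111116515615556226021256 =0.00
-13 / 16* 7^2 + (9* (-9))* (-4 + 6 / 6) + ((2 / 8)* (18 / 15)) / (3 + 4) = 113809 / 560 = 203.23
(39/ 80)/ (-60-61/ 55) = -429/ 53776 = -0.01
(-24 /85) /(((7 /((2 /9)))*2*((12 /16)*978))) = -16 /2618595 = -0.00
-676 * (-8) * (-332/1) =-1795456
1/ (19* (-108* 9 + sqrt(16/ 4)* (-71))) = -1/ 21166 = -0.00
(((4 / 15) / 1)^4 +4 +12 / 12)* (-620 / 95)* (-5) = 31419244 / 192375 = 163.32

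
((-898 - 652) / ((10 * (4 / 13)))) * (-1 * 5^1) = 10075 / 4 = 2518.75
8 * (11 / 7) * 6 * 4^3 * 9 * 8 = 2433024 / 7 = 347574.86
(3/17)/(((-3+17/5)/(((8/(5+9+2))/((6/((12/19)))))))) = 15/646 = 0.02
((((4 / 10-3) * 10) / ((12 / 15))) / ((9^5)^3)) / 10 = -13 / 823564528378596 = -0.00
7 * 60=420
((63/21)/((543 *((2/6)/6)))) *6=108/181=0.60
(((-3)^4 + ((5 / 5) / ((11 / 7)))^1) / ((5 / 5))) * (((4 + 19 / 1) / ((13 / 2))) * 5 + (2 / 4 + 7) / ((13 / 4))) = 17960 / 11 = 1632.73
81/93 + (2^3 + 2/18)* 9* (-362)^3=-107352031037/31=-3462968743.13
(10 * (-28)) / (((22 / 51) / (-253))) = 164220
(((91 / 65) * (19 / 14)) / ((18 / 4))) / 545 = 19 / 24525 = 0.00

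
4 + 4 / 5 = 24 / 5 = 4.80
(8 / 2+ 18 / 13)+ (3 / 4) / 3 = 293 / 52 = 5.63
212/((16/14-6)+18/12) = -63.15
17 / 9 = 1.89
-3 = -3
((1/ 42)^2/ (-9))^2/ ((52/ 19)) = 19/ 13106463552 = 0.00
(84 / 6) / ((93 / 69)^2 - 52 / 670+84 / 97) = 240657970 / 44779617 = 5.37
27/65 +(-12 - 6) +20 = 157/65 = 2.42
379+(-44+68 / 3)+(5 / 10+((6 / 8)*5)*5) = 4523 / 12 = 376.92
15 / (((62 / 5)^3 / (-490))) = -3.85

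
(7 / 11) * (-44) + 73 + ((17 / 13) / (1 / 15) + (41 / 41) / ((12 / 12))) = 853 / 13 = 65.62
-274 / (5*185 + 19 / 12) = -3288 / 11119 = -0.30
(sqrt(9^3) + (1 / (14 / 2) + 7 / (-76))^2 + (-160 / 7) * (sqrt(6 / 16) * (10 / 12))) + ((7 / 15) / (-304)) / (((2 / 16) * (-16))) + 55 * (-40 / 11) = -1468866173 / 8490720 - 100 * sqrt(6) / 21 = -184.66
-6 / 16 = -3 / 8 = -0.38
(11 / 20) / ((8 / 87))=957 / 160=5.98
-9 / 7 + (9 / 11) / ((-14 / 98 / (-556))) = 245097 / 77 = 3183.08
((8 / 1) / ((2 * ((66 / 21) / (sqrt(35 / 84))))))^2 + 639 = 232202 / 363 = 639.67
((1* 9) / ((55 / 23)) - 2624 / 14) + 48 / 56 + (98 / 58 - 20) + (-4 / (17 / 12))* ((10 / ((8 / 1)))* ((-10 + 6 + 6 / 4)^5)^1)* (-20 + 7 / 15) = -10528338949 / 1518440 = -6933.65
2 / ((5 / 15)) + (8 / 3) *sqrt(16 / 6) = 16 *sqrt(6) / 9 + 6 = 10.35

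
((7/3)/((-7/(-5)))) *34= 170/3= 56.67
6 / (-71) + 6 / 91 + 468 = 3023628 / 6461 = 467.98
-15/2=-7.50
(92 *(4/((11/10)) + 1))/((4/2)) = 2346/11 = 213.27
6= 6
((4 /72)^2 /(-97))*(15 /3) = -5 /31428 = -0.00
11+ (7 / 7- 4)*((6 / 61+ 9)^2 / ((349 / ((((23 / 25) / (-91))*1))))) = 1300777778 / 118175239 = 11.01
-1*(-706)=706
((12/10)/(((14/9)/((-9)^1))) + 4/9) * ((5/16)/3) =-0.68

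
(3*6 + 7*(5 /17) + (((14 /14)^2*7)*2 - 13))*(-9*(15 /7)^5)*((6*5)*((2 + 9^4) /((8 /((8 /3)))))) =-160577331187500 /285719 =-562011385.97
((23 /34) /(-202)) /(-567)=23 /3894156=0.00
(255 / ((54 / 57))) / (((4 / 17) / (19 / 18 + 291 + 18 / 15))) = 144923963 / 432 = 335472.14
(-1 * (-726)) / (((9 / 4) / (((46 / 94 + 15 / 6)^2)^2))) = 754415582041 / 29278086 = 25767.24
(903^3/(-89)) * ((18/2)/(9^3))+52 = -27257017/267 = -102086.21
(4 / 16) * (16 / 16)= 1 / 4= 0.25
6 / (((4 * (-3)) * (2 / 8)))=-2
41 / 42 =0.98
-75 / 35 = -15 / 7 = -2.14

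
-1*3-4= -7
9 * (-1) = -9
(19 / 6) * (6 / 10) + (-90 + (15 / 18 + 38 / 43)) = -55717 / 645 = -86.38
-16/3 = -5.33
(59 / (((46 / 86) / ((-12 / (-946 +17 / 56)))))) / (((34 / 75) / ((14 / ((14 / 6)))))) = 18.52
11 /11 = 1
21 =21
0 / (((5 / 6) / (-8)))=0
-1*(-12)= 12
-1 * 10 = -10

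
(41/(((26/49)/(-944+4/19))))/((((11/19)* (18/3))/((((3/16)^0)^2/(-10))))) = 9006347/4290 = 2099.38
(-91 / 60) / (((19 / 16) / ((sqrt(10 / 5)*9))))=-1092*sqrt(2) / 95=-16.26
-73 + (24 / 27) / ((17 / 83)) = -10505 / 153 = -68.66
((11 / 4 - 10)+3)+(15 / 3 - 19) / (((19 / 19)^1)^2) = -73 / 4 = -18.25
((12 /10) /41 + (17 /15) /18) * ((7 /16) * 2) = 7147 /88560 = 0.08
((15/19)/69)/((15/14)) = 0.01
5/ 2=2.50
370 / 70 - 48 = -299 / 7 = -42.71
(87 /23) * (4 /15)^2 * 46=12.37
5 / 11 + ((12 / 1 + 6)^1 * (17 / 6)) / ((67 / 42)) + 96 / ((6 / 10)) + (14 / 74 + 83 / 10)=54787207 / 272690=200.91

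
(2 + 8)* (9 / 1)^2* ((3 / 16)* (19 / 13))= 23085 / 104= 221.97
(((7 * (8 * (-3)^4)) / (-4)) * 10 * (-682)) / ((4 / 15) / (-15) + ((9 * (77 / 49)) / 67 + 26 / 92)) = 37541413602000 / 2310179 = 16250434.97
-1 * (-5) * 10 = 50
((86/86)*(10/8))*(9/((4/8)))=45/2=22.50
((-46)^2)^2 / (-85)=-4477456 / 85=-52675.95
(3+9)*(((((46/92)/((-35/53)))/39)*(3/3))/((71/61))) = -6466/32305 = -0.20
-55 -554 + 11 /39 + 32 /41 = -972092 /1599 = -607.94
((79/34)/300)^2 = 6241/104040000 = 0.00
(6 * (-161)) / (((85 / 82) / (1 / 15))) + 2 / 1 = -25554 / 425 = -60.13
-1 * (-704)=704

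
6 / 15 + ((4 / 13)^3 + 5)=59639 / 10985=5.43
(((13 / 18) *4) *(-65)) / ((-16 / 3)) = 845 / 24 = 35.21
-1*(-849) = 849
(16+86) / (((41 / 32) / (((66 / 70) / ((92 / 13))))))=350064 / 33005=10.61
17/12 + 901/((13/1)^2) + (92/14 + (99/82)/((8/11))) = 14.98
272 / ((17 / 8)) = 128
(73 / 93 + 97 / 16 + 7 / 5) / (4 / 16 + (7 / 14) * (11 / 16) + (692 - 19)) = 0.01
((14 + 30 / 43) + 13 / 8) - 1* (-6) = 7679 / 344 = 22.32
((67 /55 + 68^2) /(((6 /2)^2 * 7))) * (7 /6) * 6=254387 /495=513.91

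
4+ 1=5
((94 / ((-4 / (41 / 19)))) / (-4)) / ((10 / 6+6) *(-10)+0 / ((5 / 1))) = -5781 / 34960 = -0.17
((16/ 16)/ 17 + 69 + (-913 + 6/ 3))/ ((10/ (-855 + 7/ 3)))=6102109/ 85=71789.52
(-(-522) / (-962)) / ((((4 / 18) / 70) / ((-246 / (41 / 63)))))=31077270 / 481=64609.71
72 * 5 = 360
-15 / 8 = -1.88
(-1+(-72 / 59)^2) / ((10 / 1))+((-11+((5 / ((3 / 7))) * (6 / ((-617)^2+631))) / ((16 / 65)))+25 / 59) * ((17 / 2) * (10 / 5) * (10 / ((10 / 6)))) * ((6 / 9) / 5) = -143.78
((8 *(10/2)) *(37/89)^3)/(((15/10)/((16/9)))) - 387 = -7301385241/19034163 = -383.59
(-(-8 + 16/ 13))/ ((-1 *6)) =-44/ 39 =-1.13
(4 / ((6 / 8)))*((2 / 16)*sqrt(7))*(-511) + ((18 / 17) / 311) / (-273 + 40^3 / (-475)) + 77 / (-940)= -1022*sqrt(7) / 3 - 3154117433 / 38500885660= -901.40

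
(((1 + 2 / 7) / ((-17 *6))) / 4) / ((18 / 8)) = -0.00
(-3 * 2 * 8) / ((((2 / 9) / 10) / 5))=-10800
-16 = -16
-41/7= -5.86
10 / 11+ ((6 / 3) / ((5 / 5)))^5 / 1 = 362 / 11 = 32.91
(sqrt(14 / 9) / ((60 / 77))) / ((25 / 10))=77 * sqrt(14) / 450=0.64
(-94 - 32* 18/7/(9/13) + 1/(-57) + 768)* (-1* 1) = -221495/399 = -555.13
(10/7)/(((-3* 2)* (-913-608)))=5/31941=0.00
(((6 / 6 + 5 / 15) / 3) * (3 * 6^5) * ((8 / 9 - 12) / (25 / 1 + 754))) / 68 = -28800 / 13243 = -2.17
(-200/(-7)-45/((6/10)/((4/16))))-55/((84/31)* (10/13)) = -2783/168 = -16.57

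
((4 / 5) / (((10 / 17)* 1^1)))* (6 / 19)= 204 / 475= 0.43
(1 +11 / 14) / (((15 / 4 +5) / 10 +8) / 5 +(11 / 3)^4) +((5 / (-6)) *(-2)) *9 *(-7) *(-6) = 2608074810 / 4139737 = 630.01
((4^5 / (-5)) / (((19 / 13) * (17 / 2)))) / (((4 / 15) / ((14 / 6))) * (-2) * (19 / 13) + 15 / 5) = -6.18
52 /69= 0.75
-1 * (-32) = 32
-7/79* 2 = -14/79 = -0.18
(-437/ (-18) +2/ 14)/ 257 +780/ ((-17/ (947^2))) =-22651565797331/ 550494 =-41147706.96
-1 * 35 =-35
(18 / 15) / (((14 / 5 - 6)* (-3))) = 1 / 8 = 0.12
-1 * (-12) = 12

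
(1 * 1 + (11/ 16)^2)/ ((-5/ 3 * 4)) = -1131/ 5120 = -0.22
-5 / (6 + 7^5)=-5 / 16813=-0.00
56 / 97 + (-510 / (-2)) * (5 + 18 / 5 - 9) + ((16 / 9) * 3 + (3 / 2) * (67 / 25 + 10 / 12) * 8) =-392336 / 7275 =-53.93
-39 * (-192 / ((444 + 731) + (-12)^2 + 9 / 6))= 14976 / 2641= 5.67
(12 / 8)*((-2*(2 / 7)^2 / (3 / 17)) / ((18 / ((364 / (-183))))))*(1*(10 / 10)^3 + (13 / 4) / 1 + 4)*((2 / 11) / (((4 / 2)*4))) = 221 / 7686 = 0.03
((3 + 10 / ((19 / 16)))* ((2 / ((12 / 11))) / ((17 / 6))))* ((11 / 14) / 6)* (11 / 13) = 41261 / 50388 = 0.82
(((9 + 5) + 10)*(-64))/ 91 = -1536/ 91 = -16.88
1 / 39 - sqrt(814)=1 / 39 - sqrt(814)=-28.51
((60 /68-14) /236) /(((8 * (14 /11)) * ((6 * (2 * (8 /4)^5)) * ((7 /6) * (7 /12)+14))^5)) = -596079 /621661249275641075448414208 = -0.00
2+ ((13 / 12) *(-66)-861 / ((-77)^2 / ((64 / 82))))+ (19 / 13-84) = -3350687 / 22022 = -152.15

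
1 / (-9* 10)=-1 / 90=-0.01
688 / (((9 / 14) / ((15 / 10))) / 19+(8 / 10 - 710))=-0.97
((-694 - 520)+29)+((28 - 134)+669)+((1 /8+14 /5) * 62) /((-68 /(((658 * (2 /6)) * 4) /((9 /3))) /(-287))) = 37946729 /170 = 223216.05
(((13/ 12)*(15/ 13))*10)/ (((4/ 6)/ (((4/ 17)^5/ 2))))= 9600/ 1419857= 0.01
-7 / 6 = -1.17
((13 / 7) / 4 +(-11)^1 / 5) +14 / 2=737 / 140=5.26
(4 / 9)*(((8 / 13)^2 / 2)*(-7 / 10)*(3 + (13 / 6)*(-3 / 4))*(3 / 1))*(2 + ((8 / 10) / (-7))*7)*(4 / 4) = -1232 / 4225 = -0.29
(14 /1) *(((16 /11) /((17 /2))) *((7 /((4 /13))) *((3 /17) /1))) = 30576 /3179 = 9.62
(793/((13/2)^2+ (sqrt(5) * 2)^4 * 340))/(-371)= -3172/201886699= -0.00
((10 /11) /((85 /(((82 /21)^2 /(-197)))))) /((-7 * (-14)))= -6724 /796053951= -0.00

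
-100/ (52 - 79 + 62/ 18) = 225/ 53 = 4.25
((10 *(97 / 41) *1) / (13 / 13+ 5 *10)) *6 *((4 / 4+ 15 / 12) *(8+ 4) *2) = 104760 / 697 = 150.30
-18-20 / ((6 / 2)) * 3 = -38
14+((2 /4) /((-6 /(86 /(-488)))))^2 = 120026425 /8573184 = 14.00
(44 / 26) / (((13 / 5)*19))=110 / 3211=0.03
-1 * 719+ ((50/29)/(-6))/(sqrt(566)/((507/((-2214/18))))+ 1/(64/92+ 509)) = -1635835967381156824/2275154389270551+ 4761218316205 * sqrt(566)/2275154389270551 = -718.95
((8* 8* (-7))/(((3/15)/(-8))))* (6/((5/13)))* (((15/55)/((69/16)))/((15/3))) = 4472832/1265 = 3535.84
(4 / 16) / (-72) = -1 / 288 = -0.00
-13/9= -1.44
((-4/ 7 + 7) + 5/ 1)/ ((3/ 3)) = 80/ 7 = 11.43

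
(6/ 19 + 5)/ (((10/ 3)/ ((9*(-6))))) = -86.12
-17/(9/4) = -7.56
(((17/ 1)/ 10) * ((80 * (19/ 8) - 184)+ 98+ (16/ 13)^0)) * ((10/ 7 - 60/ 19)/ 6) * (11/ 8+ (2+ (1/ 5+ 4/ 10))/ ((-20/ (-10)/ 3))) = -82501/ 304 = -271.38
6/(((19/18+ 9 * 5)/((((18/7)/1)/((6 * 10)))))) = 0.01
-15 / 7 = -2.14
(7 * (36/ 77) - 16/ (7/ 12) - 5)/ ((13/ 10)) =-22450/ 1001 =-22.43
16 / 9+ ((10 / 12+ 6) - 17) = -151 / 18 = -8.39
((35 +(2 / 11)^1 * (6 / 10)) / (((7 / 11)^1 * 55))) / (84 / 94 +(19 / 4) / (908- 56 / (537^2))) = 95054887039888 / 85174444826625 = 1.12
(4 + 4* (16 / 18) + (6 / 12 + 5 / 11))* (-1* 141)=-79195 / 66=-1199.92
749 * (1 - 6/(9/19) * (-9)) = 86135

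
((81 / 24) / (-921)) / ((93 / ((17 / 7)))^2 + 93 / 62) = -867 / 347306644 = -0.00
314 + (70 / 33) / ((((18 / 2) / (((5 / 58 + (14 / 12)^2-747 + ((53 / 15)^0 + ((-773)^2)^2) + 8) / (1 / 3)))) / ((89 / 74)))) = 1161118447054758953 / 3824172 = 303626104436.40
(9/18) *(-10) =-5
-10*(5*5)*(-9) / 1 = 2250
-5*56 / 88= -35 / 11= -3.18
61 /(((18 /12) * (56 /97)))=5917 /84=70.44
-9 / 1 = -9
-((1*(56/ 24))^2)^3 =-117649/ 729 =-161.38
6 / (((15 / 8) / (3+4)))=112 / 5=22.40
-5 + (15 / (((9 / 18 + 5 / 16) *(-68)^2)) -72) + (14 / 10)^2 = -7047757 / 93925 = -75.04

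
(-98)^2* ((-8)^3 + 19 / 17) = -83410740 / 17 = -4906514.12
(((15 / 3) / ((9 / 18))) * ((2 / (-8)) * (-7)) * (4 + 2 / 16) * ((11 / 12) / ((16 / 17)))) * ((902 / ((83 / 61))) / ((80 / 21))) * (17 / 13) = 141418727373 / 8839168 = 15999.10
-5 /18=-0.28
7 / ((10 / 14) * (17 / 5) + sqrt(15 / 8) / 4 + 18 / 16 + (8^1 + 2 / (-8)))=165424 / 266881 - 2744 * sqrt(30) / 800643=0.60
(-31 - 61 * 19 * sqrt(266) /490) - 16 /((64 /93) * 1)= -92.83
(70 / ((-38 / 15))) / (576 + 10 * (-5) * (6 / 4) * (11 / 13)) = -2275 / 42199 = -0.05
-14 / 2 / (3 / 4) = -28 / 3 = -9.33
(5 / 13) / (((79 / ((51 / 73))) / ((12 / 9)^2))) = 1360 / 224913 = 0.01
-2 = -2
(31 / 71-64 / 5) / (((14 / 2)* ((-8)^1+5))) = 209 / 355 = 0.59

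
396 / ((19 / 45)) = 17820 / 19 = 937.89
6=6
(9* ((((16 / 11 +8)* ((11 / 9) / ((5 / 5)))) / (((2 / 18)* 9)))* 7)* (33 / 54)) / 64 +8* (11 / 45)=6413 / 720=8.91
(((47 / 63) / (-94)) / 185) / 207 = -1 / 4825170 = -0.00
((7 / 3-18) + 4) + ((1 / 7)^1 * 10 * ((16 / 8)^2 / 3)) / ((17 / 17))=-205 / 21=-9.76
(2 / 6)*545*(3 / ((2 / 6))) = 1635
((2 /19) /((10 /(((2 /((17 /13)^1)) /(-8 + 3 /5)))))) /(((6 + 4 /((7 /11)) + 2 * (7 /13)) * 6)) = -1183 /43597248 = -0.00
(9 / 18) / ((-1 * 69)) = -1 / 138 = -0.01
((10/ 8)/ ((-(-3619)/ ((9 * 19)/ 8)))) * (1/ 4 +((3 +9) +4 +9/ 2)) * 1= 70965/ 463232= 0.15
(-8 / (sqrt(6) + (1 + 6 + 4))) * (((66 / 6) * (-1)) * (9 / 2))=4356 / 115 - 396 * sqrt(6) / 115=29.44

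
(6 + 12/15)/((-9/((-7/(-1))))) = -238/45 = -5.29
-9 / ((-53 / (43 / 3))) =129 / 53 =2.43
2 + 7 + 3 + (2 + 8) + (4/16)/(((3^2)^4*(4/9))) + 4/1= 303265/11664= 26.00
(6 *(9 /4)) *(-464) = -6264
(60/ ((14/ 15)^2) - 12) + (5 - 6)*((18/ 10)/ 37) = 515154/ 9065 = 56.83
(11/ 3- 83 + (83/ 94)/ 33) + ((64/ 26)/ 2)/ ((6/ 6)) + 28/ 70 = -5220591/ 67210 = -77.68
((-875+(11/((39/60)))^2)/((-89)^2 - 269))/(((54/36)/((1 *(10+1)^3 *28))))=-1853617150/969891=-1911.16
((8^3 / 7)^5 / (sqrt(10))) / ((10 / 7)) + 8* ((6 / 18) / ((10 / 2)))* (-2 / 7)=-16 / 105 + 8796093022208* sqrt(10) / 60025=463401723.48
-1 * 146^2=-21316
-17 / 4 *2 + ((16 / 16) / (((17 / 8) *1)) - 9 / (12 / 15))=-1311 / 68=-19.28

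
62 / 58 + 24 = 727 / 29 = 25.07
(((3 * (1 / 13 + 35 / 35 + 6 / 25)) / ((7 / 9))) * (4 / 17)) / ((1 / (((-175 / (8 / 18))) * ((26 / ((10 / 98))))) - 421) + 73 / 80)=-326156544 / 114638016665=-0.00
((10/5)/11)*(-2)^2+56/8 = 85/11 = 7.73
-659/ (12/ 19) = -1043.42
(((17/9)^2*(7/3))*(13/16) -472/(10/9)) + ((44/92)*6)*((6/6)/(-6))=-187126031/447120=-418.51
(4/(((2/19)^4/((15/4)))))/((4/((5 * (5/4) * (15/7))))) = 733055625/1792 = 409071.22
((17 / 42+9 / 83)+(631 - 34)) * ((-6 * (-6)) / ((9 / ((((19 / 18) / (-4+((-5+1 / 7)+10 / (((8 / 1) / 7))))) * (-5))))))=791513780 / 6723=117732.23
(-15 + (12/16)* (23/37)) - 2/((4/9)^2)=-7299/296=-24.66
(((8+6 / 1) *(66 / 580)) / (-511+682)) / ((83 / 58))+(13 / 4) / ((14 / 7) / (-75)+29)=24402193 / 205609260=0.12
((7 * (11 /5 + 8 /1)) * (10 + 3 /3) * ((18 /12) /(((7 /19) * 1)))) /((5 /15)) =95931 /10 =9593.10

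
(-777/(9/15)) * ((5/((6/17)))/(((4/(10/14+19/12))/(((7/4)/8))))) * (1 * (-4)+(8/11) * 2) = 148711325/25344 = 5867.71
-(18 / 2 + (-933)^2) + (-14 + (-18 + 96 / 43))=-870527.77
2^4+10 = 26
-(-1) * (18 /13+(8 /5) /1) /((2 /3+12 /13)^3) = 442611 /595820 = 0.74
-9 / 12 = -3 / 4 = -0.75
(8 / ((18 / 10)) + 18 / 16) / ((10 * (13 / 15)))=401 / 624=0.64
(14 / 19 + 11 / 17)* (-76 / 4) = -447 / 17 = -26.29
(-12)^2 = 144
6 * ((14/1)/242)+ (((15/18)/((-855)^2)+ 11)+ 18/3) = 1841305891/106144830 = 17.35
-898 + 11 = -887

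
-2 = -2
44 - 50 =-6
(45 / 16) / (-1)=-2.81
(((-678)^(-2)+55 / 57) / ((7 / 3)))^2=1449464299969 / 8475854014224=0.17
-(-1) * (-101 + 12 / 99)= -3329 / 33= -100.88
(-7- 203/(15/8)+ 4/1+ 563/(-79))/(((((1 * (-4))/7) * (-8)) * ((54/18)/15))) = -122759/948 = -129.49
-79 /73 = -1.08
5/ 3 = 1.67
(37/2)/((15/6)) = 37/5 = 7.40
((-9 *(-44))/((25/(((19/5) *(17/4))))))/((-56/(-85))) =543609/1400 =388.29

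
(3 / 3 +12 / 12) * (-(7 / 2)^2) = -49 / 2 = -24.50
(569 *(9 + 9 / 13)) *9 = 645246 / 13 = 49634.31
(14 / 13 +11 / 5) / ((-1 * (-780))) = 71 / 16900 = 0.00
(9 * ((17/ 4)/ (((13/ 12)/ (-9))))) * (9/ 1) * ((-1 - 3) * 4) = 594864/ 13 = 45758.77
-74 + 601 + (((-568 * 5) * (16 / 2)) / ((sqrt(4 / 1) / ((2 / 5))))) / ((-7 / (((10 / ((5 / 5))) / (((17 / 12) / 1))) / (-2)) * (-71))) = 66553 / 119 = 559.27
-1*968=-968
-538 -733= -1271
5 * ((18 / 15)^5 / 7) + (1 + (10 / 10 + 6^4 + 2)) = 5695276 / 4375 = 1301.78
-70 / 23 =-3.04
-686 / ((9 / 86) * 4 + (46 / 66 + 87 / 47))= -22875699 / 98927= -231.24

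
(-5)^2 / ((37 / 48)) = 1200 / 37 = 32.43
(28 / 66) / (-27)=-14 / 891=-0.02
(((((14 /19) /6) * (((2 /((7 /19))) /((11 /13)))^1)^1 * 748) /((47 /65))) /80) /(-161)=-2873 /45402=-0.06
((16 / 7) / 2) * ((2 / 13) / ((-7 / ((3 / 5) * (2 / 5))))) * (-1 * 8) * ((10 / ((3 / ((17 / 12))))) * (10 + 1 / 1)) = 23936 / 9555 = 2.51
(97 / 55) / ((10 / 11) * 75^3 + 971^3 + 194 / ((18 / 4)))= 873 / 453361677535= 0.00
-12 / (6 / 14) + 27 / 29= -785 / 29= -27.07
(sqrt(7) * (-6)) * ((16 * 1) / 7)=-96 * sqrt(7) / 7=-36.28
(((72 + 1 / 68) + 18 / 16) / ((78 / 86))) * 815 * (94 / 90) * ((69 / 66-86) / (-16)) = 2041428071963 / 5601024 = 364474.08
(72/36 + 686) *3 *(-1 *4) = -8256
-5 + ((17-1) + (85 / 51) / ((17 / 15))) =212 / 17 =12.47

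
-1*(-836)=836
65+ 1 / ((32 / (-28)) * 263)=136753 / 2104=65.00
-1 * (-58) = 58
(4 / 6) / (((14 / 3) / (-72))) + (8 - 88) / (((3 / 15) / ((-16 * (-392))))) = -17561672 / 7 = -2508810.29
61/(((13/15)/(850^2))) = 50852884.62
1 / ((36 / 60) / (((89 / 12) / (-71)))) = -445 / 2556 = -0.17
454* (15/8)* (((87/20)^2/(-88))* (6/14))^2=351128945169/48570368000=7.23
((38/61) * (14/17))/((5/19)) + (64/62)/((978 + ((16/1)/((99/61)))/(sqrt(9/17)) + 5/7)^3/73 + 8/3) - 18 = -182983862944309351353441247555123769783683898/11400487060188928568768355507089558634511015 - 1781369436656047743970217786880 * sqrt(17)/2198743888175299627534880522100204172519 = -16.05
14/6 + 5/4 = 43/12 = 3.58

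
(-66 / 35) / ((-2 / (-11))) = -363 / 35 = -10.37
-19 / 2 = -9.50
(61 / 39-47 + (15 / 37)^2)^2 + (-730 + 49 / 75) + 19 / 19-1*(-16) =1337.17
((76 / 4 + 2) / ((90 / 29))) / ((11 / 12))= 406 / 55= 7.38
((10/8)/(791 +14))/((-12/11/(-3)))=11/2576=0.00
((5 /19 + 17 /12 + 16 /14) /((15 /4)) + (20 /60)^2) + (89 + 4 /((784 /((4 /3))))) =89.87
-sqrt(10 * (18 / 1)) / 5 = -6 * sqrt(5) / 5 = -2.68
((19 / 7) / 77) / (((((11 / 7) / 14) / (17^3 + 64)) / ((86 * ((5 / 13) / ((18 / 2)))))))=9036020 / 1573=5744.45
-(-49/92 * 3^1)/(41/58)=4263/1886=2.26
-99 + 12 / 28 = -690 / 7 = -98.57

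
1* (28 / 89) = 28 / 89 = 0.31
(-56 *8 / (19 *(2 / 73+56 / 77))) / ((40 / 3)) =-22484 / 9595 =-2.34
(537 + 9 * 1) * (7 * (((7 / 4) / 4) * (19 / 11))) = 254163 / 88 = 2888.22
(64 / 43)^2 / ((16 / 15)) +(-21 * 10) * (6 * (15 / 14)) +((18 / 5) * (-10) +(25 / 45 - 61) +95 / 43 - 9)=-24148726 / 16641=-1451.16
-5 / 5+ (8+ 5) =12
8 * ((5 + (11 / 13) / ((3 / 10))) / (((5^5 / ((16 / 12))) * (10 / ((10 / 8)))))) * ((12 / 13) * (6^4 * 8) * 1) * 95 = 3033.75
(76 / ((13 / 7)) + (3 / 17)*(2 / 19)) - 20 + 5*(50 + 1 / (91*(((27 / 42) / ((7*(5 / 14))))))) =10247231 / 37791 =271.16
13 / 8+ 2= 29 / 8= 3.62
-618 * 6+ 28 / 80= -74153 / 20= -3707.65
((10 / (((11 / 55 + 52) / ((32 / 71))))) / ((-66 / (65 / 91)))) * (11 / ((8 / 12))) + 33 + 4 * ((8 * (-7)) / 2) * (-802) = 89856.98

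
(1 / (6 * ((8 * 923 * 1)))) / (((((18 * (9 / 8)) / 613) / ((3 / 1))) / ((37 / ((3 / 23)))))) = 0.58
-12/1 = -12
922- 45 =877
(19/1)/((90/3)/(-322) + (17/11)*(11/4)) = 12236/2677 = 4.57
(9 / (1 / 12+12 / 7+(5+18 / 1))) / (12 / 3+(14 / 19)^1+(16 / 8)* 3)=1197 / 35411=0.03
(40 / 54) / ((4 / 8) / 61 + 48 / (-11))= -5368 / 31563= -0.17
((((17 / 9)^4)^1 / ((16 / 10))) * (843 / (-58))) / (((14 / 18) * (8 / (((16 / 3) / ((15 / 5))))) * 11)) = -117347005 / 39068568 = -3.00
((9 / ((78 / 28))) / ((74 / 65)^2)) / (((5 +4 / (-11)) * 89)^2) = 0.00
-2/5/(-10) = 1/25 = 0.04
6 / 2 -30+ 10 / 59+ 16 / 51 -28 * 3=-332545 / 3009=-110.52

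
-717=-717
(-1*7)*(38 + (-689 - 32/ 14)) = 4573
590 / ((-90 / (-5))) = 32.78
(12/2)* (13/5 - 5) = -72/5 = -14.40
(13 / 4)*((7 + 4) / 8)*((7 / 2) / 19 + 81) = 441155 / 1216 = 362.79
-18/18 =-1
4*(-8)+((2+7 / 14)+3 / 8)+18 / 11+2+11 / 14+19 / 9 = -125249 / 5544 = -22.59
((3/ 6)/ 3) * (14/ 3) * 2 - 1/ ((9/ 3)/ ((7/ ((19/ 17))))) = -91/ 171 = -0.53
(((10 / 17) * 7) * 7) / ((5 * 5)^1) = 98 / 85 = 1.15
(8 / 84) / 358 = 1 / 3759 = 0.00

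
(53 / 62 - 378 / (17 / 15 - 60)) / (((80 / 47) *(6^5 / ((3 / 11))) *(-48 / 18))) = -18721933 / 332995829760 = -0.00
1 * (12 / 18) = 2 / 3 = 0.67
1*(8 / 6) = 4 / 3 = 1.33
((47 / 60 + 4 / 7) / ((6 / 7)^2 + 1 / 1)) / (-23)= -3983 / 117300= -0.03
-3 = -3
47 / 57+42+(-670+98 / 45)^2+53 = 17163018226 / 38475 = 446082.35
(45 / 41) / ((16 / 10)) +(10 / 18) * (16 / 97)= 222665 / 286344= 0.78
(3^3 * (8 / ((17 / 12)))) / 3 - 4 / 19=16348 / 323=50.61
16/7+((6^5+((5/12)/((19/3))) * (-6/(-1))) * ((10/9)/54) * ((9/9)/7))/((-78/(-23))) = 1166843/129276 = 9.03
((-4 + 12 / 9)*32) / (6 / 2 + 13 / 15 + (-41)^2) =-1280 / 25273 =-0.05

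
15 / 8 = 1.88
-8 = -8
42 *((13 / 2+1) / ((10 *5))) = 63 / 10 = 6.30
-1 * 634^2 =-401956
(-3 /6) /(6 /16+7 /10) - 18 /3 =-278 /43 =-6.47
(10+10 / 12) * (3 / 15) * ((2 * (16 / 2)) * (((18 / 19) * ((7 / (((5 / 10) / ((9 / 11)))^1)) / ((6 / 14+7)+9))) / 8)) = 2.86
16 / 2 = 8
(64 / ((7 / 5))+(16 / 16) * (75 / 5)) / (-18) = -425 / 126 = -3.37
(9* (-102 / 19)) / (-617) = 918 / 11723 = 0.08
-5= -5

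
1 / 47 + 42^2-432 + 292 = 1624.02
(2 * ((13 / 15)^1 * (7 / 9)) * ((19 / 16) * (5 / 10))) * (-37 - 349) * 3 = -333697 / 360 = -926.94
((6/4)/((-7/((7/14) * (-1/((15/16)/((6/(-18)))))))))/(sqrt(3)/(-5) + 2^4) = -320/134337 - 4 * sqrt(3)/134337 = -0.00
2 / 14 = 1 / 7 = 0.14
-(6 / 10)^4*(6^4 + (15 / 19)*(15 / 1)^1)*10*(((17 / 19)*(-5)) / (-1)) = -68434146 / 9025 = -7582.73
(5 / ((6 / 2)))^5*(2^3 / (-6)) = -12500 / 729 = -17.15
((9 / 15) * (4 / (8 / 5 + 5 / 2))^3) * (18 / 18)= 38400 / 68921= 0.56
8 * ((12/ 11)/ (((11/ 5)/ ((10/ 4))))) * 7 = 8400/ 121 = 69.42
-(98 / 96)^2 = -2401 / 2304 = -1.04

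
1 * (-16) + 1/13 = -207/13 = -15.92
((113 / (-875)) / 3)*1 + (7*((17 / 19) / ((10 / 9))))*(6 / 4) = 1678237 / 199500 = 8.41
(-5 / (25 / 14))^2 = 196 / 25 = 7.84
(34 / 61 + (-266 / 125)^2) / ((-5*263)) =-4847366 / 1253359375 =-0.00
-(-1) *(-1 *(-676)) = 676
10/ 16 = 5/ 8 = 0.62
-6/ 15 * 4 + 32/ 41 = -168/ 205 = -0.82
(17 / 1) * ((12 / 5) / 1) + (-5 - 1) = 174 / 5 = 34.80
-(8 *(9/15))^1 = -24/5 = -4.80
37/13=2.85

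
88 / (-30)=-44 / 15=-2.93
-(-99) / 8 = 99 / 8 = 12.38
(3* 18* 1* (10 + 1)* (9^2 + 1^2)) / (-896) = -12177 / 224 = -54.36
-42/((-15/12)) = 168/5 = 33.60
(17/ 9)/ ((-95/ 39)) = -221/ 285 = -0.78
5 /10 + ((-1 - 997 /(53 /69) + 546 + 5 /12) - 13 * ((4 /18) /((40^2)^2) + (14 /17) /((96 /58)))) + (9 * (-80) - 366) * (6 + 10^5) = -1127291378156651713 /10379520000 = -108607274.53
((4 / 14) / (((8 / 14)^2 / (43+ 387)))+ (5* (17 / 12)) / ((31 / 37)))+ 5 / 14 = 250675 / 651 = 385.06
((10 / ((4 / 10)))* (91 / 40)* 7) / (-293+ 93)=-637 / 320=-1.99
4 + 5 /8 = 37 /8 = 4.62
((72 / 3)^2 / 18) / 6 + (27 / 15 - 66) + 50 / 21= -56.49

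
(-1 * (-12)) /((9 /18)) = 24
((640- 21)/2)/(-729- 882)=-0.19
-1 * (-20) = 20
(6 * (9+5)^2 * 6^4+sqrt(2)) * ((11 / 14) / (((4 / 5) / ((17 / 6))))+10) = 4295 * sqrt(2) / 336+19482120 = 19482138.08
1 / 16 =0.06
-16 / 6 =-2.67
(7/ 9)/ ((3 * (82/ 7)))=49/ 2214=0.02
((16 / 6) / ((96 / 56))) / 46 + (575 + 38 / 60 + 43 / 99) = 13117831 / 22770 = 576.10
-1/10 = -0.10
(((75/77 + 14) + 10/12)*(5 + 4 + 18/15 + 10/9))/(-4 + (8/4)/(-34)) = -63192859/1434510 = -44.05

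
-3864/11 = -351.27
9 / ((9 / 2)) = 2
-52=-52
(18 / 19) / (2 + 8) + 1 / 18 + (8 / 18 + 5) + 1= 1253 / 190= 6.59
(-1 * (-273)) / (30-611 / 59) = 16107 / 1159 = 13.90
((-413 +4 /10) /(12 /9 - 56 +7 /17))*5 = 105213 /2767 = 38.02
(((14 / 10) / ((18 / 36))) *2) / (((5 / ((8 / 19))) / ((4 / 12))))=224 / 1425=0.16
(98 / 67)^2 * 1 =9604 / 4489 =2.14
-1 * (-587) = 587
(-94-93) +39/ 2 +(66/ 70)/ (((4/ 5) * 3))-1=-4707/ 28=-168.11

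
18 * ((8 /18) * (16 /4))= 32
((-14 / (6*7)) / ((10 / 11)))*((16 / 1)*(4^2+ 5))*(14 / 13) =-8624 / 65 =-132.68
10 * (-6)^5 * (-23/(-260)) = -89424/13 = -6878.77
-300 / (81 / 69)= -2300 / 9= -255.56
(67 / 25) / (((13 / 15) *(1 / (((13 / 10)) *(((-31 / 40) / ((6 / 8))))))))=-2077 / 500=-4.15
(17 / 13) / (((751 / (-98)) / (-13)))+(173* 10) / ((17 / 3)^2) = 12174544 / 217039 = 56.09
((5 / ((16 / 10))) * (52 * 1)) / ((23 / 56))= 9100 / 23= 395.65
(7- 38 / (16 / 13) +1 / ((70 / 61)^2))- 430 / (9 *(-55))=-21583967 / 970200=-22.25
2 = 2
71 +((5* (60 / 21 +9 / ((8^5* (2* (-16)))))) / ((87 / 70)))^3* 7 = 1015535145113770291839962111 / 94900283693515319279616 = 10701.08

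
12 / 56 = 3 / 14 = 0.21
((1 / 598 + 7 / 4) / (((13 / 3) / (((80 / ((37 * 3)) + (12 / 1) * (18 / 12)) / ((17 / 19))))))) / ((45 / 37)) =8271479 / 1189422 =6.95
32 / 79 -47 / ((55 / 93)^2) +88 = -10987137 / 238975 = -45.98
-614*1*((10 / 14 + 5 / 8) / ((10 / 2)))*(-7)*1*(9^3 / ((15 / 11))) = 2461833 / 4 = 615458.25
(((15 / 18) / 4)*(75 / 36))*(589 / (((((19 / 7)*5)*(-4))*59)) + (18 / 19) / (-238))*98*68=-87719975 / 161424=-543.41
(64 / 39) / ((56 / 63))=24 / 13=1.85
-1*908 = -908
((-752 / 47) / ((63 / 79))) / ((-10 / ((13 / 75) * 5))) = 8216 / 4725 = 1.74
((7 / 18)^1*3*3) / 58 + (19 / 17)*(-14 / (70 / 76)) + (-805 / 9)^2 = 6376006871 / 798660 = 7983.38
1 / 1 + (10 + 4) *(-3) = -41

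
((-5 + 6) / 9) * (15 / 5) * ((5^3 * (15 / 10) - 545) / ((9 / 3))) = -715 / 18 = -39.72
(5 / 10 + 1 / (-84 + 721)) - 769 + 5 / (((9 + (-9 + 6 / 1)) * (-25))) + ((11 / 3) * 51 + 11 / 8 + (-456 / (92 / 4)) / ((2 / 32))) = -1577691449 / 1758120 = -897.37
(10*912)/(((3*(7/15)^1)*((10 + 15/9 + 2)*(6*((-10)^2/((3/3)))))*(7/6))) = 1368/2009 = 0.68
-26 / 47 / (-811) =26 / 38117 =0.00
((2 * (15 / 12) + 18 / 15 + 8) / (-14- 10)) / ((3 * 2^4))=-13 / 1280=-0.01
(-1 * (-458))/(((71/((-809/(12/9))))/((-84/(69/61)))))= 474638682/1633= 290654.43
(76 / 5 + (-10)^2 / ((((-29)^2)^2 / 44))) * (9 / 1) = 483978204 / 3536405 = 136.86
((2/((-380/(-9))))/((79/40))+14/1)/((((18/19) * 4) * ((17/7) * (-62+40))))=-73675/1063656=-0.07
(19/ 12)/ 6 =19/ 72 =0.26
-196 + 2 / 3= -586 / 3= -195.33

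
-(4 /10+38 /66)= -161 /165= -0.98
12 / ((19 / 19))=12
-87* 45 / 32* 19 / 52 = -74385 / 1664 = -44.70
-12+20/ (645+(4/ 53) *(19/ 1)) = -410072/ 34261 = -11.97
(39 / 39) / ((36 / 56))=14 / 9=1.56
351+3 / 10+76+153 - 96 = 484.30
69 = 69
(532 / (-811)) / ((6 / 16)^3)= -272384 / 21897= -12.44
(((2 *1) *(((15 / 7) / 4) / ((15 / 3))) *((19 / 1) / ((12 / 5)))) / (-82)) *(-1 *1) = 95 / 4592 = 0.02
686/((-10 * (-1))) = 343/5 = 68.60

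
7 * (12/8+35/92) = 1211/92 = 13.16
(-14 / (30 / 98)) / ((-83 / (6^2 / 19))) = 8232 / 7885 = 1.04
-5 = -5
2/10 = 1/5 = 0.20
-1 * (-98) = 98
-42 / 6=-7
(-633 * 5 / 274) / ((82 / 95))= -300675 / 22468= -13.38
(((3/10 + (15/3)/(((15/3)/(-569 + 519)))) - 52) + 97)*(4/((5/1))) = -94/25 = -3.76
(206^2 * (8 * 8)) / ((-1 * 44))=-678976 / 11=-61725.09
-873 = -873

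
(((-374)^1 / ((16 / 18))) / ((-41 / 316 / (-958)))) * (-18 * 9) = 20634394572 / 41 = 503277916.39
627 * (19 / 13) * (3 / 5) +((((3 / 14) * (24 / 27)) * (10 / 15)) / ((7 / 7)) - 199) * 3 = -63866 / 1365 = -46.79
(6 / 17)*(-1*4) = -24 / 17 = -1.41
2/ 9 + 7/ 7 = 1.22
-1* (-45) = 45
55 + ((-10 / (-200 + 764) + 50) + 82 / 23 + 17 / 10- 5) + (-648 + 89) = -7357597 / 16215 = -453.75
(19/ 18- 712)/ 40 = -12797/ 720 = -17.77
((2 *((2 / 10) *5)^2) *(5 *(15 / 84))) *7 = 25 / 2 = 12.50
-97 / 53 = -1.83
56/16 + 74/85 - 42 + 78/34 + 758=122853/170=722.66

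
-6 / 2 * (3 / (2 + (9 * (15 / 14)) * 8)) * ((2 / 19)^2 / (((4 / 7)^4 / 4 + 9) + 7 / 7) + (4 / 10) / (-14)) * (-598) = -11241079317 / 6018319445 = -1.87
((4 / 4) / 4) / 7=1 / 28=0.04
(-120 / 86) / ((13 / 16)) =-960 / 559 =-1.72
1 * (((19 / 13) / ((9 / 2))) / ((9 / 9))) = 38 / 117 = 0.32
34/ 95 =0.36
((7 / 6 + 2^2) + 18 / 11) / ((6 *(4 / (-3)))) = -449 / 528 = -0.85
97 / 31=3.13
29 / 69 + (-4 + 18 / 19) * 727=-2908903 / 1311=-2218.84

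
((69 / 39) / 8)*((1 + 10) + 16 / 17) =4669 / 1768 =2.64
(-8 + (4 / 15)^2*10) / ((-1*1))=328 / 45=7.29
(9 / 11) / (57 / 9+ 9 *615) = 27 / 182864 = 0.00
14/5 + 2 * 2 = 6.80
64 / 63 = 1.02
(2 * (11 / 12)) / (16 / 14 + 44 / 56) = 0.95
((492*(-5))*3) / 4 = -1845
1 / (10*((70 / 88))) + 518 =90672 / 175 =518.13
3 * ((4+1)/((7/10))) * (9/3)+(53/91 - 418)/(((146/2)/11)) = 9215/6643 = 1.39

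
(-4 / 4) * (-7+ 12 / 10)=29 / 5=5.80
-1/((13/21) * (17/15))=-315/221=-1.43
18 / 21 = 6 / 7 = 0.86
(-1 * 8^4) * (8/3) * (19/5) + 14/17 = -10583854/255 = -41505.31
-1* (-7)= 7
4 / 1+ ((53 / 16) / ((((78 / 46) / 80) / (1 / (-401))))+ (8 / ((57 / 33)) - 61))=-15676610 / 297141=-52.76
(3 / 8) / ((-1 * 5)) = -3 / 40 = -0.08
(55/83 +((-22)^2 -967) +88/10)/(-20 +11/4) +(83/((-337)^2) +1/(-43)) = 1278535607208/46612692515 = 27.43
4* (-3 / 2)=-6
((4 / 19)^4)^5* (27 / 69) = 9895604649984 / 864569389523557038447178823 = 0.00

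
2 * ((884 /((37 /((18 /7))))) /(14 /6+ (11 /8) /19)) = 51.08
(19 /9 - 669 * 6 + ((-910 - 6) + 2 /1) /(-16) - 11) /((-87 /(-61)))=-2780.59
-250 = -250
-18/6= -3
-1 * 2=-2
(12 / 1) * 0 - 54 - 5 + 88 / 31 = -1741 / 31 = -56.16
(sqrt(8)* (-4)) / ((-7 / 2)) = 16* sqrt(2) / 7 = 3.23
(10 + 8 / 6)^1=34 / 3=11.33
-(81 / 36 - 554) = 2207 / 4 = 551.75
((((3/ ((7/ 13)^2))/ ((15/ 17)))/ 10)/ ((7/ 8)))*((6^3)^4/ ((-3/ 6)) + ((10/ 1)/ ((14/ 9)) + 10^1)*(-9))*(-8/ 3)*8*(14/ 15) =4980880616797696/ 42875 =116172142665.84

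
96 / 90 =16 / 15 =1.07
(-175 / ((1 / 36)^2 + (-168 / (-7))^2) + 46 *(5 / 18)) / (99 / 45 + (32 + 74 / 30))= 16761191 / 49268802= 0.34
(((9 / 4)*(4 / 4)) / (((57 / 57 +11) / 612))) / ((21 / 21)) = 459 / 4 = 114.75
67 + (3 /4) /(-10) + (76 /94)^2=67.58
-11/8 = -1.38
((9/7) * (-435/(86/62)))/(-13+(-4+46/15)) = 1820475/62909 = 28.94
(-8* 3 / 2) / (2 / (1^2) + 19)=-4 / 7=-0.57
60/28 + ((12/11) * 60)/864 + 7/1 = 4259/462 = 9.22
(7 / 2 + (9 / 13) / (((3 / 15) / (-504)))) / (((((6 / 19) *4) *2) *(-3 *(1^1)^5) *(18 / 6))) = 860111 / 11232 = 76.58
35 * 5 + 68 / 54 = 4759 / 27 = 176.26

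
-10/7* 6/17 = -60/119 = -0.50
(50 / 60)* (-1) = -5 / 6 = -0.83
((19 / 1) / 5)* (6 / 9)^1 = 38 / 15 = 2.53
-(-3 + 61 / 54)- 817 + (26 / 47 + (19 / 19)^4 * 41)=-1963337 / 2538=-773.58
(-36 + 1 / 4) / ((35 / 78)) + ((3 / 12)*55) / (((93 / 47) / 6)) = -41206 / 1085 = -37.98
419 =419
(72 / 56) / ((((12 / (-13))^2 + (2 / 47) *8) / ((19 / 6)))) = 452751 / 132608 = 3.41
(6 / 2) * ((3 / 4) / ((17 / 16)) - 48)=-2412 / 17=-141.88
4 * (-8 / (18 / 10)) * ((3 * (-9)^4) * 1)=-349920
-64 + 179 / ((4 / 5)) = 639 / 4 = 159.75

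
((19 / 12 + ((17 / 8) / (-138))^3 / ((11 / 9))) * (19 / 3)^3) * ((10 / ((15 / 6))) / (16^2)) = 17860340498981 / 2841849888768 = 6.28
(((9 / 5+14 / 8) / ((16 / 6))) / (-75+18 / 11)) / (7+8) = -781 / 645600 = -0.00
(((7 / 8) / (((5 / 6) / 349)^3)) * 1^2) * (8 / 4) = 16068231522 / 125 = 128545852.18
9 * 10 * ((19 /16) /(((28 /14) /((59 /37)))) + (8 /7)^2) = 5881725 /29008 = 202.76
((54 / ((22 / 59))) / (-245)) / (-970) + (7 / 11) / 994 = 115964 / 92802325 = 0.00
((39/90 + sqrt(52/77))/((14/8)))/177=26/18585 + 8 * sqrt(1001)/95403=0.00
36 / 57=12 / 19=0.63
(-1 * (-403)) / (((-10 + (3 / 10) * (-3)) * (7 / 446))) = -1797380 / 763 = -2355.67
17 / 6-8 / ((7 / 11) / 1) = -409 / 42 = -9.74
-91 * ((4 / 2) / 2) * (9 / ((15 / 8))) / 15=-29.12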